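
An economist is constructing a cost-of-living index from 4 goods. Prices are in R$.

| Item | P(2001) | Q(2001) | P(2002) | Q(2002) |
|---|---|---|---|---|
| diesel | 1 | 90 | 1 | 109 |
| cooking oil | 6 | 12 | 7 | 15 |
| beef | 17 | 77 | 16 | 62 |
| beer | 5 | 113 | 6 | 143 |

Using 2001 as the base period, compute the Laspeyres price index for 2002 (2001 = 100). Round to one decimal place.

102.4

Laspeyres price index uses base-period quantities as weights.
ΣP(2002)·Q(2001) = 1×90 + 7×12 + 16×77 + 6×113 = 90 + 84 + 1232 + 678 = 2084
ΣP(2001)·Q(2001) = 1×90 + 6×12 + 17×77 + 5×113 = 90 + 72 + 1309 + 565 = 2036
Index = 2084 / 2036 × 100 = 102.3576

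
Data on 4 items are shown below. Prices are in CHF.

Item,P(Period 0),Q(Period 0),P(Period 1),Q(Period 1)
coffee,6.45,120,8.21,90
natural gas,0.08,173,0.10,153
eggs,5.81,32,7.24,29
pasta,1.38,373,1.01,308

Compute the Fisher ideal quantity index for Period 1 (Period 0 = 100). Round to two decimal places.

Laspeyres component (base-period weights):
ΣP(Period 0)Q(Period 1) = 6.45×90 + 0.08×153 + 5.81×29 + 1.38×308 = 580.5 + 12.24 + 168.49 + 425.04 = 1186.27
ΣP(Period 0)Q(Period 0) = 6.45×120 + 0.08×173 + 5.81×32 + 1.38×373 = 774 + 13.84 + 185.92 + 514.74 = 1488.5
L = 1186.27 / 1488.5 × 100 = 79.6957
Paasche component (current-period weights):
ΣP(Period 1)Q(Period 1) = 8.21×90 + 0.10×153 + 7.24×29 + 1.01×308 = 738.9 + 15.3 + 209.96 + 311.08 = 1275.24
ΣP(Period 1)Q(Period 0) = 8.21×120 + 0.10×173 + 7.24×32 + 1.01×373 = 985.2 + 17.3 + 231.68 + 376.73 = 1610.91
P = 1275.24 / 1610.91 × 100 = 79.1627
Fisher = √(L × P) = √(79.6957 × 79.1627) = 79.4287

79.43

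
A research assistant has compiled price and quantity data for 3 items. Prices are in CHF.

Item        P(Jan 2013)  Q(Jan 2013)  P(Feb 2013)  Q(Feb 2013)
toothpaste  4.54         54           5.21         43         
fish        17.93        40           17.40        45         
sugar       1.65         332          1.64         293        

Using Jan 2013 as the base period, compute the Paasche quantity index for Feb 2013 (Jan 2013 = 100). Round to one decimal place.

Paasche quantity index uses current-period prices as weights.
ΣP(Feb 2013)·Q(Feb 2013) = 5.21×43 + 17.40×45 + 1.64×293 = 224.03 + 783 + 480.52 = 1487.55
ΣP(Feb 2013)·Q(Jan 2013) = 5.21×54 + 17.40×40 + 1.64×332 = 281.34 + 696 + 544.48 = 1521.82
Index = 1487.55 / 1521.82 × 100 = 97.7481

97.7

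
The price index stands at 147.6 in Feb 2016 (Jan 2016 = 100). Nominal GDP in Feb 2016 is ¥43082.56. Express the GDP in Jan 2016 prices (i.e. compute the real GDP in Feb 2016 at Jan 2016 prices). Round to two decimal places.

29188.73

Real = Nominal ÷ (Index/100) = 43082.56 ÷ (147.6/100)
     = 43082.56 ÷ 1.476 = 29188.7263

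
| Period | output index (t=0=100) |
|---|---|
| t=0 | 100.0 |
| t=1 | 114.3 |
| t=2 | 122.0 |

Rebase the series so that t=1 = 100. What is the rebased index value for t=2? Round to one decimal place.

106.7

Rebased(t=2) = 122.0 / 114.3 × 100 = 106.7367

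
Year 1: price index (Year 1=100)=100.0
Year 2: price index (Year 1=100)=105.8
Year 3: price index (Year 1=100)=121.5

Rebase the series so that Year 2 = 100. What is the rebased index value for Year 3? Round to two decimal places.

114.84

Rebased(Year 3) = 121.5 / 105.8 × 100 = 114.8393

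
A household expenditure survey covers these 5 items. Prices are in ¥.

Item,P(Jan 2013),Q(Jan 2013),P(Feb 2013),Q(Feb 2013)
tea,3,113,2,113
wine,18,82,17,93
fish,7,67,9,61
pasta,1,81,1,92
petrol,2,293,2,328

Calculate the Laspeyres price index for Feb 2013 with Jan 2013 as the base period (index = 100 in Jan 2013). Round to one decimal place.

97.9

Laspeyres price index uses base-period quantities as weights.
ΣP(Feb 2013)·Q(Jan 2013) = 2×113 + 17×82 + 9×67 + 1×81 + 2×293 = 226 + 1394 + 603 + 81 + 586 = 2890
ΣP(Jan 2013)·Q(Jan 2013) = 3×113 + 18×82 + 7×67 + 1×81 + 2×293 = 339 + 1476 + 469 + 81 + 586 = 2951
Index = 2890 / 2951 × 100 = 97.9329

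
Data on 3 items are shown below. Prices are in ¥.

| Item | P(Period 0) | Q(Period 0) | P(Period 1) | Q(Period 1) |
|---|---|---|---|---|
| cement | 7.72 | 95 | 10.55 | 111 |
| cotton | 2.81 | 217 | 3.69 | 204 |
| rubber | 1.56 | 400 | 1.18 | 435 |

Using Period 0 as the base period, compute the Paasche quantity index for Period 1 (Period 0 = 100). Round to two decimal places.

Paasche quantity index uses current-period prices as weights.
ΣP(Period 1)·Q(Period 1) = 10.55×111 + 3.69×204 + 1.18×435 = 1171.05 + 752.76 + 513.3 = 2437.11
ΣP(Period 1)·Q(Period 0) = 10.55×95 + 3.69×217 + 1.18×400 = 1002.25 + 800.73 + 472 = 2274.98
Index = 2437.11 / 2274.98 × 100 = 107.1267

107.13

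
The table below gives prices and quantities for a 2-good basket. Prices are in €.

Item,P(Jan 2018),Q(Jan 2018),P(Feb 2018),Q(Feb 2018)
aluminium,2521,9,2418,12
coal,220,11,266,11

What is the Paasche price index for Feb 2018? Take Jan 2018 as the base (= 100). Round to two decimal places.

Paasche price index uses current-period quantities as weights.
ΣP(Feb 2018)·Q(Feb 2018) = 2418×12 + 266×11 = 29016 + 2926 = 31942
ΣP(Jan 2018)·Q(Feb 2018) = 2521×12 + 220×11 = 30252 + 2420 = 32672
Index = 31942 / 32672 × 100 = 97.7657

97.77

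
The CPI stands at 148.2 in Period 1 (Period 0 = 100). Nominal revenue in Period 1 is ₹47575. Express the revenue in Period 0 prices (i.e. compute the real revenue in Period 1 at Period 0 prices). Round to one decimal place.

Real = Nominal ÷ (Index/100) = 47575 ÷ (148.2/100)
     = 47575 ÷ 1.482 = 32101.8893

32101.9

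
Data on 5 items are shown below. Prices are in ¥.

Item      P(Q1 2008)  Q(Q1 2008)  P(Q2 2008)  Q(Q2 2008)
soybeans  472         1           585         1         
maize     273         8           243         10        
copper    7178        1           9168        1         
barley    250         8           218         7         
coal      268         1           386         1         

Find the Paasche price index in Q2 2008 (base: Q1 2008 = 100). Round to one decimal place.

113.7

Paasche price index uses current-period quantities as weights.
ΣP(Q2 2008)·Q(Q2 2008) = 585×1 + 243×10 + 9168×1 + 218×7 + 386×1 = 585 + 2430 + 9168 + 1526 + 386 = 14095
ΣP(Q1 2008)·Q(Q2 2008) = 472×1 + 273×10 + 7178×1 + 250×7 + 268×1 = 472 + 2730 + 7178 + 1750 + 268 = 12398
Index = 14095 / 12398 × 100 = 113.6877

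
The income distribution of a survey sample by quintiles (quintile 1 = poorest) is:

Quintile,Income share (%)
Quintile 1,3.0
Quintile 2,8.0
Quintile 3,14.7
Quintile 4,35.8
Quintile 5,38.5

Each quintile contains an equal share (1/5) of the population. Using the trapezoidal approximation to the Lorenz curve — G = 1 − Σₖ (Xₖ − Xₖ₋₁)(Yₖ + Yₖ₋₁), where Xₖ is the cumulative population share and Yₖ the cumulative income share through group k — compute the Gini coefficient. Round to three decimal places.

Cumulative income shares Yₖ: 0.0300, 0.1100, 0.2570, 0.6150, 1.0000
Σ (Xₖ−Xₖ₋₁)(Yₖ+Yₖ₋₁) = (1/5)(0.0300+0.0000) + (1/5)(0.1100+0.0300) + (1/5)(0.2570+0.1100) + (1/5)(0.6150+0.2570) + (1/5)(1.0000+0.6150)
  = 0.0060 + 0.0280 + 0.0734 + 0.1744 + 0.3230 = 0.6048
G = 1 − 0.6048 = 0.3952

0.395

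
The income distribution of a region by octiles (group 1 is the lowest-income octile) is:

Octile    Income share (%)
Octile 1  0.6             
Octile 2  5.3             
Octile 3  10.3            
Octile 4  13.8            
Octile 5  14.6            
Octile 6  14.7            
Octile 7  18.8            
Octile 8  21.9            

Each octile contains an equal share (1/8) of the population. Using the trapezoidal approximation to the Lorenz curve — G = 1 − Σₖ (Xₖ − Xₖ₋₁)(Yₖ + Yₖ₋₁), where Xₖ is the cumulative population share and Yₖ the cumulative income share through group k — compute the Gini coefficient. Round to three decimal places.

0.288

Cumulative income shares Yₖ: 0.0060, 0.0590, 0.1620, 0.3000, 0.4460, 0.5930, 0.7810, 1.0000
Σ (Xₖ−Xₖ₋₁)(Yₖ+Yₖ₋₁) = (1/8)(0.0060+0.0000) + (1/8)(0.0590+0.0060) + (1/8)(0.1620+0.0590) + (1/8)(0.3000+0.1620) + (1/8)(0.4460+0.3000) + (1/8)(0.5930+0.4460) + (1/8)(0.7810+0.5930) + (1/8)(1.0000+0.7810)
  = 0.0008 + 0.0081 + 0.0276 + 0.0578 + 0.0933 + 0.1299 + 0.1718 + 0.2226 = 0.7118
G = 1 − 0.7118 = 0.2882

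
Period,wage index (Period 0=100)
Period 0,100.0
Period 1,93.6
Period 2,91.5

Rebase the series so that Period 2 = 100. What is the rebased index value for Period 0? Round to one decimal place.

Rebased(Period 0) = 100.0 / 91.5 × 100 = 109.2896

109.3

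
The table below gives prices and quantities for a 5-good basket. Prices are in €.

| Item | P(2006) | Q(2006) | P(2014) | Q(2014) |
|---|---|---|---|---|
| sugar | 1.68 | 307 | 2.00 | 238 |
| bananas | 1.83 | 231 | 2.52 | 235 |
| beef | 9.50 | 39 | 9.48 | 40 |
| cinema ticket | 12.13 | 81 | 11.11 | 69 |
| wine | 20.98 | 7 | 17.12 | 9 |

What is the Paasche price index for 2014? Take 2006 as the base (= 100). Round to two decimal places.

105.92

Paasche price index uses current-period quantities as weights.
ΣP(2014)·Q(2014) = 2.00×238 + 2.52×235 + 9.48×40 + 11.11×69 + 17.12×9 = 476 + 592.2 + 379.2 + 766.59 + 154.08 = 2368.07
ΣP(2006)·Q(2014) = 1.68×238 + 1.83×235 + 9.50×40 + 12.13×69 + 20.98×9 = 399.84 + 430.05 + 380 + 836.97 + 188.82 = 2235.68
Index = 2368.07 / 2235.68 × 100 = 105.9217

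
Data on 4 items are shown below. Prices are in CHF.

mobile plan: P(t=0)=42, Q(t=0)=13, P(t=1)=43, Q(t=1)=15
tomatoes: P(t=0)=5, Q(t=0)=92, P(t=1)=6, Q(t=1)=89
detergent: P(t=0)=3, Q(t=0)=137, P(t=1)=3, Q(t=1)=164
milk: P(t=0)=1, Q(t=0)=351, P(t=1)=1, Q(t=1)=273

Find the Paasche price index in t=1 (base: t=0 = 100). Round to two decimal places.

Paasche price index uses current-period quantities as weights.
ΣP(t=1)·Q(t=1) = 43×15 + 6×89 + 3×164 + 1×273 = 645 + 534 + 492 + 273 = 1944
ΣP(t=0)·Q(t=1) = 42×15 + 5×89 + 3×164 + 1×273 = 630 + 445 + 492 + 273 = 1840
Index = 1944 / 1840 × 100 = 105.6522

105.65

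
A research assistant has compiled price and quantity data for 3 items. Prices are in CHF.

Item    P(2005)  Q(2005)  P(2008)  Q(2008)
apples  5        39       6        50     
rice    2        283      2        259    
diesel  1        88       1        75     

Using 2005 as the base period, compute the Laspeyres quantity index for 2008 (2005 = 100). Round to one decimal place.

99.3

Laspeyres quantity index uses base-period prices as weights.
ΣP(2005)·Q(2008) = 5×50 + 2×259 + 1×75 = 250 + 518 + 75 = 843
ΣP(2005)·Q(2005) = 5×39 + 2×283 + 1×88 = 195 + 566 + 88 = 849
Index = 843 / 849 × 100 = 99.2933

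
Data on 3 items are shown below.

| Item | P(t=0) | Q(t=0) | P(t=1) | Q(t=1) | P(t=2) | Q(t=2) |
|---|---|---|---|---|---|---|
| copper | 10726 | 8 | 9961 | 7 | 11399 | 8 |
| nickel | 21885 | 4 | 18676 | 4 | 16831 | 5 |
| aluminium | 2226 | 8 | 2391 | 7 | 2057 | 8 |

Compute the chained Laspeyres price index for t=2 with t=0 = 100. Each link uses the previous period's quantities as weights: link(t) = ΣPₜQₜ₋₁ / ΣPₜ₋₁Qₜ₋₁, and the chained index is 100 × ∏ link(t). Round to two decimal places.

Link t=0→t=1:
ΣP(t=1)Q(t=0) = 9961×8 + 18676×4 + 2391×8 = 79688 + 74704 + 19128 = 173520
ΣP(t=0)Q(t=0) = 10726×8 + 21885×4 + 2226×8 = 85808 + 87540 + 17808 = 191156
link = 173520/191156 = 0.907740
Link t=1→t=2:
ΣP(t=2)Q(t=1) = 11399×7 + 16831×4 + 2057×7 = 79793 + 67324 + 14399 = 161516
ΣP(t=1)Q(t=1) = 9961×7 + 18676×4 + 2391×7 = 69727 + 74704 + 16737 = 161168
link = 161516/161168 = 1.002159
Chained index = 100 × 0.907740 × 1.002159 = 90.9700

90.97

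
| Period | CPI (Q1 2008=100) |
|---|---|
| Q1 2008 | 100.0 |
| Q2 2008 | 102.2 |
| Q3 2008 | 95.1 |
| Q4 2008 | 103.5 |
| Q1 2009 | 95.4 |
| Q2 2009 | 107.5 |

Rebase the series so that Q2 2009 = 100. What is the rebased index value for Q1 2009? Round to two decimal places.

Rebased(Q1 2009) = 95.4 / 107.5 × 100 = 88.7442

88.74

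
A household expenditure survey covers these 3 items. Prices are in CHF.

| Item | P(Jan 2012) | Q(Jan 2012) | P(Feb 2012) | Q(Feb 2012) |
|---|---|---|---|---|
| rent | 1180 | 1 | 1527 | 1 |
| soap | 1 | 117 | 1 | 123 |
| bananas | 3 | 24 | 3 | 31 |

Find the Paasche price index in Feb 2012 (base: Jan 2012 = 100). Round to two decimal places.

Paasche price index uses current-period quantities as weights.
ΣP(Feb 2012)·Q(Feb 2012) = 1527×1 + 1×123 + 3×31 = 1527 + 123 + 93 = 1743
ΣP(Jan 2012)·Q(Feb 2012) = 1180×1 + 1×123 + 3×31 = 1180 + 123 + 93 = 1396
Index = 1743 / 1396 × 100 = 124.8567

124.86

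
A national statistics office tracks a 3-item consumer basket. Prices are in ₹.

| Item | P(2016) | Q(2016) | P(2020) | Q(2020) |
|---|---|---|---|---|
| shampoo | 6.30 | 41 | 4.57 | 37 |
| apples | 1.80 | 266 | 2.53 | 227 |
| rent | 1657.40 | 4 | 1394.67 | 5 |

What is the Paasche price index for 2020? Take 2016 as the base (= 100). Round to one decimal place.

86.4

Paasche price index uses current-period quantities as weights.
ΣP(2020)·Q(2020) = 4.57×37 + 2.53×227 + 1394.67×5 = 169.09 + 574.31 + 6973.35 = 7716.75
ΣP(2016)·Q(2020) = 6.30×37 + 1.80×227 + 1657.40×5 = 233.1 + 408.6 + 8287 = 8928.7
Index = 7716.75 / 8928.7 × 100 = 86.4264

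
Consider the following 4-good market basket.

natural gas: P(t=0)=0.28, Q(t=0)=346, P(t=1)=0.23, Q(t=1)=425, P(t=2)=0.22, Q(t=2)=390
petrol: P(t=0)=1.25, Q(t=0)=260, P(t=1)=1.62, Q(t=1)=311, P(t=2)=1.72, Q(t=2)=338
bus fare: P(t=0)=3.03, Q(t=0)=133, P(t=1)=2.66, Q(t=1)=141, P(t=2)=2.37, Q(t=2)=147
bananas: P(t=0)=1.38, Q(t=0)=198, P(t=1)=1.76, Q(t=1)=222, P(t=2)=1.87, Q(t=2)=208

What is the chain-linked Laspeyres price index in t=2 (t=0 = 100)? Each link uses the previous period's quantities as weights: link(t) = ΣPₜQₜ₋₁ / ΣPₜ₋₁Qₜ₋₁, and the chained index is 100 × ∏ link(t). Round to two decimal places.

110.39

Link t=0→t=1:
ΣP(t=1)Q(t=0) = 0.23×346 + 1.62×260 + 2.66×133 + 1.76×198 = 79.58 + 421.2 + 353.78 + 348.48 = 1203.04
ΣP(t=0)Q(t=0) = 0.28×346 + 1.25×260 + 3.03×133 + 1.38×198 = 96.88 + 325 + 402.99 + 273.24 = 1098.11
link = 1203.04/1098.11 = 1.095555
Link t=1→t=2:
ΣP(t=2)Q(t=1) = 0.22×425 + 1.72×311 + 2.37×141 + 1.87×222 = 93.5 + 534.92 + 334.17 + 415.14 = 1377.73
ΣP(t=1)Q(t=1) = 0.23×425 + 1.62×311 + 2.66×141 + 1.76×222 = 97.75 + 503.82 + 375.06 + 390.72 = 1367.35
link = 1377.73/1367.35 = 1.007591
Chained index = 100 × 1.095555 × 1.007591 = 110.3872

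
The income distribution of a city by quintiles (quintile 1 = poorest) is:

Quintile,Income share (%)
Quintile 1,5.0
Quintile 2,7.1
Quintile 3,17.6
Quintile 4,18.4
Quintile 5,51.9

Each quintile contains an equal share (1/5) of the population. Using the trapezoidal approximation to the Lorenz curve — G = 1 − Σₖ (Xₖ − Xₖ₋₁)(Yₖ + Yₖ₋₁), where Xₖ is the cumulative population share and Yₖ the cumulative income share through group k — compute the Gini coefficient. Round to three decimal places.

Cumulative income shares Yₖ: 0.0500, 0.1210, 0.2970, 0.4810, 1.0000
Σ (Xₖ−Xₖ₋₁)(Yₖ+Yₖ₋₁) = (1/5)(0.0500+0.0000) + (1/5)(0.1210+0.0500) + (1/5)(0.2970+0.1210) + (1/5)(0.4810+0.2970) + (1/5)(1.0000+0.4810)
  = 0.0100 + 0.0342 + 0.0836 + 0.1556 + 0.2962 = 0.5796
G = 1 − 0.5796 = 0.4204

0.420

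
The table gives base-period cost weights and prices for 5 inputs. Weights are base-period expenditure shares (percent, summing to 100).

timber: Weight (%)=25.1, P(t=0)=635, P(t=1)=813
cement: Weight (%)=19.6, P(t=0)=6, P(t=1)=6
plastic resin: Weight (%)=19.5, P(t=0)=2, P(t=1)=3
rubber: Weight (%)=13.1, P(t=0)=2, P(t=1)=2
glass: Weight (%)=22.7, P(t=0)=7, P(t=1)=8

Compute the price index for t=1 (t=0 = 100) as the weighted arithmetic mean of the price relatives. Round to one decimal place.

120.0

timber: 25.1 × (813/635) = 25.1 × 1.280315 = 32.1359
cement: 19.6 × (6/6) = 19.6 × 1.000000 = 19.6000
plastic resin: 19.5 × (3/2) = 19.5 × 1.500000 = 29.2500
rubber: 13.1 × (2/2) = 13.1 × 1.000000 = 13.1000
glass: 22.7 × (8/7) = 22.7 × 1.142857 = 25.9429
Index = Σ wᵢ·(p₁ᵢ/p₀ᵢ) = 32.1359 + 19.6000 + 29.2500 + 13.1000 + 25.9429 = 120.0288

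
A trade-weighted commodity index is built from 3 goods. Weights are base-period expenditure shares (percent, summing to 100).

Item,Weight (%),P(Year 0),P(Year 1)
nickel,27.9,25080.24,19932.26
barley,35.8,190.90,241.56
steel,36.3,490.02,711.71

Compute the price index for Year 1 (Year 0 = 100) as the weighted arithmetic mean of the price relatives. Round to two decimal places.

120.20

nickel: 27.9 × (19932.26/25080.24) = 27.9 × 0.794740 = 22.1732
barley: 35.8 × (241.56/190.90) = 35.8 × 1.265375 = 45.3004
steel: 36.3 × (711.71/490.02) = 36.3 × 1.452410 = 52.7225
Index = Σ wᵢ·(p₁ᵢ/p₀ᵢ) = 22.1732 + 45.3004 + 52.7225 = 120.1961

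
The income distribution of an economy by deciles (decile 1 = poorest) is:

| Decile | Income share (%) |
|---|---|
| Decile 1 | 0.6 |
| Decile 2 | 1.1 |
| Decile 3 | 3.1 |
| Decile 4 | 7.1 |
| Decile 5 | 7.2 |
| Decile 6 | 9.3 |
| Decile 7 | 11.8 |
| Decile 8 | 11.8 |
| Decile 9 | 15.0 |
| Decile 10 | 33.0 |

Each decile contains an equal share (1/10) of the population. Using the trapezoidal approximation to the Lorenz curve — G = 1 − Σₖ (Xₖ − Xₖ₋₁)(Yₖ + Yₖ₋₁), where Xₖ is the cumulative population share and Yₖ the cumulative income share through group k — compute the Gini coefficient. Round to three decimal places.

0.449

Cumulative income shares Yₖ: 0.0060, 0.0170, 0.0480, 0.1190, 0.1910, 0.2840, 0.4020, 0.5200, 0.6700, 1.0000
Σ (Xₖ−Xₖ₋₁)(Yₖ+Yₖ₋₁) = (1/10)(0.0060+0.0000) + (1/10)(0.0170+0.0060) + (1/10)(0.0480+0.0170) + (1/10)(0.1190+0.0480) + (1/10)(0.1910+0.1190) + (1/10)(0.2840+0.1910) + (1/10)(0.4020+0.2840) + (1/10)(0.5200+0.4020) + (1/10)(0.6700+0.5200) + (1/10)(1.0000+0.6700)
  = 0.0006 + 0.0023 + 0.0065 + 0.0167 + 0.0310 + 0.0475 + 0.0686 + 0.0922 + 0.1190 + 0.1670 = 0.5514
G = 1 − 0.5514 = 0.4486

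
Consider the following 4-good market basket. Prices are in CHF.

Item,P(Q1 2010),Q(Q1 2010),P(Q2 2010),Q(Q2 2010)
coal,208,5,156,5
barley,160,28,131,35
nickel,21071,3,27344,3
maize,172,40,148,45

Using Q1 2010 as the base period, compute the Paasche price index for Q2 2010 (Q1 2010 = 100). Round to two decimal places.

Paasche price index uses current-period quantities as weights.
ΣP(Q2 2010)·Q(Q2 2010) = 156×5 + 131×35 + 27344×3 + 148×45 = 780 + 4585 + 82032 + 6660 = 94057
ΣP(Q1 2010)·Q(Q2 2010) = 208×5 + 160×35 + 21071×3 + 172×45 = 1040 + 5600 + 63213 + 7740 = 77593
Index = 94057 / 77593 × 100 = 121.2184

121.22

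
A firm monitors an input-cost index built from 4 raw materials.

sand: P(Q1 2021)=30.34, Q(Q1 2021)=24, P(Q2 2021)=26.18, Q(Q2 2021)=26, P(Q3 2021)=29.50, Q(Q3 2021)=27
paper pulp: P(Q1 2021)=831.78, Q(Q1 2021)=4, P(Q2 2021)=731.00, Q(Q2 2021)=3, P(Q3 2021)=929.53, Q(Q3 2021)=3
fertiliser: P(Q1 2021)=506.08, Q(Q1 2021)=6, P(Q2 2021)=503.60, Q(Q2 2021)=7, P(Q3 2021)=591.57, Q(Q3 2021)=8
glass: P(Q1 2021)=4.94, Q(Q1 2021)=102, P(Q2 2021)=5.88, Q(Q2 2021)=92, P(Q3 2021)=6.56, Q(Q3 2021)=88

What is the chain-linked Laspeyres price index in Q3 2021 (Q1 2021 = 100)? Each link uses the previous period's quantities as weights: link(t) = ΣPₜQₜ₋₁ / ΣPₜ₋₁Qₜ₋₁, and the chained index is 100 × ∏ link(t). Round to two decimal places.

Link Q1 2021→Q2 2021:
ΣP(Q2 2021)Q(Q1 2021) = 26.18×24 + 731.00×4 + 503.60×6 + 5.88×102 = 628.32 + 2924 + 3021.6 + 599.76 = 7173.68
ΣP(Q1 2021)Q(Q1 2021) = 30.34×24 + 831.78×4 + 506.08×6 + 4.94×102 = 728.16 + 3327.12 + 3036.48 + 503.88 = 7595.64
link = 7173.68/7595.64 = 0.944447
Link Q2 2021→Q3 2021:
ΣP(Q3 2021)Q(Q2 2021) = 29.50×26 + 929.53×3 + 591.57×7 + 6.56×92 = 767 + 2788.59 + 4140.99 + 603.52 = 8300.1
ΣP(Q2 2021)Q(Q2 2021) = 26.18×26 + 731.00×3 + 503.60×7 + 5.88×92 = 680.68 + 2193 + 3525.2 + 540.96 = 6939.84
link = 8300.1/6939.84 = 1.196007
Chained index = 100 × 0.944447 × 1.196007 = 112.9566

112.96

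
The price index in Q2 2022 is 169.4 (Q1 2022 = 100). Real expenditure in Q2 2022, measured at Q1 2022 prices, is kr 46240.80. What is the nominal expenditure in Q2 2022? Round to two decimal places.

Nominal = Real × (Index/100) = 46240.80 × (169.4/100)
        = 46240.80 × 1.694 = 78331.9152

78331.92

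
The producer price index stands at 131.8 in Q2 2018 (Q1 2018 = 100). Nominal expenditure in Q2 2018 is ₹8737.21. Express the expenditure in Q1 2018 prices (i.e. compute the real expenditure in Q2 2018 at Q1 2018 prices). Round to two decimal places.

Real = Nominal ÷ (Index/100) = 8737.21 ÷ (131.8/100)
     = 8737.21 ÷ 1.318 = 6629.1426

6629.14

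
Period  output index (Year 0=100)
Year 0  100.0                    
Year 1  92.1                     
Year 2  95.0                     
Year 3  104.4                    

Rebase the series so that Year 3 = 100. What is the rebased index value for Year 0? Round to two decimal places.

Rebased(Year 0) = 100.0 / 104.4 × 100 = 95.7854

95.79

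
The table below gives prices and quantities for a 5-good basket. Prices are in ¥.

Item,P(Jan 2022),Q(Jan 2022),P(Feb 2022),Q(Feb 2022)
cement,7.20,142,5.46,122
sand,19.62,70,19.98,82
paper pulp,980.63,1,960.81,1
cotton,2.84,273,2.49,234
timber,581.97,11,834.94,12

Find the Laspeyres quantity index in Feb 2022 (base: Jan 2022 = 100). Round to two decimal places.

105.33

Laspeyres quantity index uses base-period prices as weights.
ΣP(Jan 2022)·Q(Feb 2022) = 7.20×122 + 19.62×82 + 980.63×1 + 2.84×234 + 581.97×12 = 878.4 + 1608.84 + 980.63 + 664.56 + 6983.64 = 11116.07
ΣP(Jan 2022)·Q(Jan 2022) = 7.20×142 + 19.62×70 + 980.63×1 + 2.84×273 + 581.97×11 = 1022.4 + 1373.4 + 980.63 + 775.32 + 6401.67 = 10553.42
Index = 11116.07 / 10553.42 × 100 = 105.3314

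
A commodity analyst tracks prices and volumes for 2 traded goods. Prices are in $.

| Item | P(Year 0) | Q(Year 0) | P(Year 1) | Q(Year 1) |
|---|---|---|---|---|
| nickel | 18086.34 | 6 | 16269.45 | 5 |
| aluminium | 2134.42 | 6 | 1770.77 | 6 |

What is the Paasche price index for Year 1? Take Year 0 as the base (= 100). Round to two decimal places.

Paasche price index uses current-period quantities as weights.
ΣP(Year 1)·Q(Year 1) = 16269.45×5 + 1770.77×6 = 81347.25 + 10624.62 = 91971.87
ΣP(Year 0)·Q(Year 1) = 18086.34×5 + 2134.42×6 = 90431.7 + 12806.52 = 103238.22
Index = 91971.87 / 103238.22 × 100 = 89.0870

89.09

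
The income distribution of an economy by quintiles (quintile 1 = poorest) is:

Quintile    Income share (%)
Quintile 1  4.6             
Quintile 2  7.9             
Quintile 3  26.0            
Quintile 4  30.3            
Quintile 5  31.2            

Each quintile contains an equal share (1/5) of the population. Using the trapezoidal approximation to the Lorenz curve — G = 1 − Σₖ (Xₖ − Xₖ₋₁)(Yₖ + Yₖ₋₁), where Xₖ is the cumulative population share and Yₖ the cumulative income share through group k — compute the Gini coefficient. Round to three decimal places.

Cumulative income shares Yₖ: 0.0460, 0.1250, 0.3850, 0.6880, 1.0000
Σ (Xₖ−Xₖ₋₁)(Yₖ+Yₖ₋₁) = (1/5)(0.0460+0.0000) + (1/5)(0.1250+0.0460) + (1/5)(0.3850+0.1250) + (1/5)(0.6880+0.3850) + (1/5)(1.0000+0.6880)
  = 0.0092 + 0.0342 + 0.1020 + 0.2146 + 0.3376 = 0.6976
G = 1 − 0.6976 = 0.3024

0.302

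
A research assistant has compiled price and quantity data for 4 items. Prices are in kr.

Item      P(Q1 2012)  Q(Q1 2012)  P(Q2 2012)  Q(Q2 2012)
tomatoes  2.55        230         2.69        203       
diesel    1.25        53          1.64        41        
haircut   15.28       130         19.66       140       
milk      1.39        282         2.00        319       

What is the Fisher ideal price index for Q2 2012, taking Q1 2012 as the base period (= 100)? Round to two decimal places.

126.62

Laspeyres component (base-period weights):
ΣP(Q2 2012)Q(Q1 2012) = 2.69×230 + 1.64×53 + 19.66×130 + 2.00×282 = 618.7 + 86.92 + 2555.8 + 564 = 3825.42
ΣP(Q1 2012)Q(Q1 2012) = 2.55×230 + 1.25×53 + 15.28×130 + 1.39×282 = 586.5 + 66.25 + 1986.4 + 391.98 = 3031.13
L = 3825.42 / 3031.13 × 100 = 126.2044
Paasche component (current-period weights):
ΣP(Q2 2012)Q(Q2 2012) = 2.69×203 + 1.64×41 + 19.66×140 + 2.00×319 = 546.07 + 67.24 + 2752.4 + 638 = 4003.71
ΣP(Q1 2012)Q(Q2 2012) = 2.55×203 + 1.25×41 + 15.28×140 + 1.39×319 = 517.65 + 51.25 + 2139.2 + 443.41 = 3151.51
P = 4003.71 / 3151.51 × 100 = 127.0410
Fisher = √(L × P) = √(126.2044 × 127.0410) = 126.6220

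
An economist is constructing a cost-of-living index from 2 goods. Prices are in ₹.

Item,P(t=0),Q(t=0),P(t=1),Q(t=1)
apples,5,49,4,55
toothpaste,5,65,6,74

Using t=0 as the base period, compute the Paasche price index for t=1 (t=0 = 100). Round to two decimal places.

Paasche price index uses current-period quantities as weights.
ΣP(t=1)·Q(t=1) = 4×55 + 6×74 = 220 + 444 = 664
ΣP(t=0)·Q(t=1) = 5×55 + 5×74 = 275 + 370 = 645
Index = 664 / 645 × 100 = 102.9457

102.95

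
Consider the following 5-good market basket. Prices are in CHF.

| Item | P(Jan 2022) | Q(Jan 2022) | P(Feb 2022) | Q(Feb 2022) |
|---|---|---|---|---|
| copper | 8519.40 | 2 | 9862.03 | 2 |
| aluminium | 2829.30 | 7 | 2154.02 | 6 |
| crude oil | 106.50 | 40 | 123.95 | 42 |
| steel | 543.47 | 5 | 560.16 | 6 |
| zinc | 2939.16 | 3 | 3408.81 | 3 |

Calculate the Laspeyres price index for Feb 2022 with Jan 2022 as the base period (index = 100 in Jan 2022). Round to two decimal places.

100.28

Laspeyres price index uses base-period quantities as weights.
ΣP(Feb 2022)·Q(Jan 2022) = 9862.03×2 + 2154.02×7 + 123.95×40 + 560.16×5 + 3408.81×3 = 19724.06 + 15078.14 + 4958 + 2800.8 + 10226.43 = 52787.43
ΣP(Jan 2022)·Q(Jan 2022) = 8519.40×2 + 2829.30×7 + 106.50×40 + 543.47×5 + 2939.16×3 = 17038.8 + 19805.1 + 4260 + 2717.35 + 8817.48 = 52638.73
Index = 52787.43 / 52638.73 × 100 = 100.2825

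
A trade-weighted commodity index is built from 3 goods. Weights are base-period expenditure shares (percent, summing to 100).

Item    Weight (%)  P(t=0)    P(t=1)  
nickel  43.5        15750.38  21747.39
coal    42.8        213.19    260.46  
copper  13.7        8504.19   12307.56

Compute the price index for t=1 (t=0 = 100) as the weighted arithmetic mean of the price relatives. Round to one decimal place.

132.2

nickel: 43.5 × (21747.39/15750.38) = 43.5 × 1.380753 = 60.0628
coal: 42.8 × (260.46/213.19) = 42.8 × 1.221727 = 52.2899
copper: 13.7 × (12307.56/8504.19) = 13.7 × 1.447235 = 19.8271
Index = Σ wᵢ·(p₁ᵢ/p₀ᵢ) = 60.0628 + 52.2899 + 19.8271 = 132.1798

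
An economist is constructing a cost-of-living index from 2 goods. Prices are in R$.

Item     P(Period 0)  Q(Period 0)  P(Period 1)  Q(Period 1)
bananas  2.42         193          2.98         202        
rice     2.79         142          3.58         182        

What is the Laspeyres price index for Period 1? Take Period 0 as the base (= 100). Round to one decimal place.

125.5

Laspeyres price index uses base-period quantities as weights.
ΣP(Period 1)·Q(Period 0) = 2.98×193 + 3.58×142 = 575.14 + 508.36 = 1083.5
ΣP(Period 0)·Q(Period 0) = 2.42×193 + 2.79×142 = 467.06 + 396.18 = 863.24
Index = 1083.5 / 863.24 × 100 = 125.5155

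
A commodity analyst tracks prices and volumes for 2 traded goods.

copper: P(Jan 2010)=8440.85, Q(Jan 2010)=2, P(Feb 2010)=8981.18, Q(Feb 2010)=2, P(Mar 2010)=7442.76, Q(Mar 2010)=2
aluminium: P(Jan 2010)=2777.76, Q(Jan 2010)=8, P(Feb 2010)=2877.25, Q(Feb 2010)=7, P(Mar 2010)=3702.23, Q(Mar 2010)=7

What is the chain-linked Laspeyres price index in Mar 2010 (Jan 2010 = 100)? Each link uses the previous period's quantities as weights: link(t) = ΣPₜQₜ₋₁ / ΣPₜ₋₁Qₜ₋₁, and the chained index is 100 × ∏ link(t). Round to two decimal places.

112.22

Link Jan 2010→Feb 2010:
ΣP(Feb 2010)Q(Jan 2010) = 8981.18×2 + 2877.25×8 = 17962.36 + 23018 = 40980.36
ΣP(Jan 2010)Q(Jan 2010) = 8440.85×2 + 2777.76×8 = 16881.7 + 22222.08 = 39103.78
link = 40980.36/39103.78 = 1.047990
Link Feb 2010→Mar 2010:
ΣP(Mar 2010)Q(Feb 2010) = 7442.76×2 + 3702.23×7 = 14885.52 + 25915.61 = 40801.13
ΣP(Feb 2010)Q(Feb 2010) = 8981.18×2 + 2877.25×7 = 17962.36 + 20140.75 = 38103.11
link = 40801.13/38103.11 = 1.070808
Chained index = 100 × 1.047990 × 1.070808 = 112.2196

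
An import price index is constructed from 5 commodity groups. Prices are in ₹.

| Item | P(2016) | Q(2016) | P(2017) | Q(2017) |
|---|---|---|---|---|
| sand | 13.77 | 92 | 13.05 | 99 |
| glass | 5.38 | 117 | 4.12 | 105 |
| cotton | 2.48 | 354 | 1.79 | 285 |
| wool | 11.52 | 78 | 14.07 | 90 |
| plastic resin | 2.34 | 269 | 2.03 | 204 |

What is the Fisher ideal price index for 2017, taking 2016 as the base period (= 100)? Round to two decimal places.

93.19

Laspeyres component (base-period weights):
ΣP(2017)Q(2016) = 13.05×92 + 4.12×117 + 1.79×354 + 14.07×78 + 2.03×269 = 1200.6 + 482.04 + 633.66 + 1097.46 + 546.07 = 3959.83
ΣP(2016)Q(2016) = 13.77×92 + 5.38×117 + 2.48×354 + 11.52×78 + 2.34×269 = 1266.84 + 629.46 + 877.92 + 898.56 + 629.46 = 4302.24
L = 3959.83 / 4302.24 × 100 = 92.0411
Paasche component (current-period weights):
ΣP(2017)Q(2017) = 13.05×99 + 4.12×105 + 1.79×285 + 14.07×90 + 2.03×204 = 1291.95 + 432.6 + 510.15 + 1266.3 + 414.12 = 3915.12
ΣP(2016)Q(2017) = 13.77×99 + 5.38×105 + 2.48×285 + 11.52×90 + 2.34×204 = 1363.23 + 564.9 + 706.8 + 1036.8 + 477.36 = 4149.09
P = 3915.12 / 4149.09 × 100 = 94.3609
Fisher = √(L × P) = √(92.0411 × 94.3609) = 93.1938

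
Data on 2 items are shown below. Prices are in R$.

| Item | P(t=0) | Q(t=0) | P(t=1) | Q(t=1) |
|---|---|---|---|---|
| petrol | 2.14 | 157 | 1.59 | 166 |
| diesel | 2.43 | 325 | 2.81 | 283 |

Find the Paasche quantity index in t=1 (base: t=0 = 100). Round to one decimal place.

Paasche quantity index uses current-period prices as weights.
ΣP(t=1)·Q(t=1) = 1.59×166 + 2.81×283 = 263.94 + 795.23 = 1059.17
ΣP(t=1)·Q(t=0) = 1.59×157 + 2.81×325 = 249.63 + 913.25 = 1162.88
Index = 1059.17 / 1162.88 × 100 = 91.0816

91.1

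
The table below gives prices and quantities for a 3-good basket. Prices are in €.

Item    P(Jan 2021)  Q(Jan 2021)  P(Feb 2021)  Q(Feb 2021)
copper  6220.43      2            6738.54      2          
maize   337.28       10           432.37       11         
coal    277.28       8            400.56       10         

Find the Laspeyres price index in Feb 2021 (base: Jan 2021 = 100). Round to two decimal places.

Laspeyres price index uses base-period quantities as weights.
ΣP(Feb 2021)·Q(Jan 2021) = 6738.54×2 + 432.37×10 + 400.56×8 = 13477.08 + 4323.7 + 3204.48 = 21005.26
ΣP(Jan 2021)·Q(Jan 2021) = 6220.43×2 + 337.28×10 + 277.28×8 = 12440.86 + 3372.8 + 2218.24 = 18031.9
Index = 21005.26 / 18031.9 × 100 = 116.4894

116.49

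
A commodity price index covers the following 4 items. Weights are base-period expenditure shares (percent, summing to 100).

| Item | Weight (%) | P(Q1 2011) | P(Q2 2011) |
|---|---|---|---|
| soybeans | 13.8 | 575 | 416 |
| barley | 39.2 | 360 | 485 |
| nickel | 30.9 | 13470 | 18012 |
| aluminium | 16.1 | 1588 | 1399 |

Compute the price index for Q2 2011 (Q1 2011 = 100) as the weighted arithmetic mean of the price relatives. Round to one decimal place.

soybeans: 13.8 × (416/575) = 13.8 × 0.723478 = 9.9840
barley: 39.2 × (485/360) = 39.2 × 1.347222 = 52.8111
nickel: 30.9 × (18012/13470) = 30.9 × 1.337194 = 41.3193
aluminium: 16.1 × (1399/1588) = 16.1 × 0.880982 = 14.1838
Index = Σ wᵢ·(p₁ᵢ/p₀ᵢ) = 9.9840 + 52.8111 + 41.3193 + 14.1838 = 118.2982

118.3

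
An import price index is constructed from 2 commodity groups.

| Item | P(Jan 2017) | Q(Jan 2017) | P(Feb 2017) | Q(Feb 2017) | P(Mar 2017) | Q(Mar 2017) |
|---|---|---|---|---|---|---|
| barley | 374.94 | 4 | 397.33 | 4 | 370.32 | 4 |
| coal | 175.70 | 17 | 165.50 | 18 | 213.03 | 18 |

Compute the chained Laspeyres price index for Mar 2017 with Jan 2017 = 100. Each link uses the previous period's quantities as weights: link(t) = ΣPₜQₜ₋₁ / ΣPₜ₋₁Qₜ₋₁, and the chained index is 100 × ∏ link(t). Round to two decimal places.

Link Jan 2017→Feb 2017:
ΣP(Feb 2017)Q(Jan 2017) = 397.33×4 + 165.50×17 = 1589.32 + 2813.5 = 4402.82
ΣP(Jan 2017)Q(Jan 2017) = 374.94×4 + 175.70×17 = 1499.76 + 2986.9 = 4486.66
link = 4402.82/4486.66 = 0.981313
Link Feb 2017→Mar 2017:
ΣP(Mar 2017)Q(Feb 2017) = 370.32×4 + 213.03×18 = 1481.28 + 3834.54 = 5315.82
ΣP(Feb 2017)Q(Feb 2017) = 397.33×4 + 165.50×18 = 1589.32 + 2979 = 4568.32
link = 5315.82/4568.32 = 1.163627
Chained index = 100 × 0.981313 × 1.163627 = 114.1883

114.19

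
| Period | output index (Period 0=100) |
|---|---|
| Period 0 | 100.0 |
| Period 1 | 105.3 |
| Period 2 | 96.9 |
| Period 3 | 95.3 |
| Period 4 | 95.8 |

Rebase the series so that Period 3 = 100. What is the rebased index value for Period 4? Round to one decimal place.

Rebased(Period 4) = 95.8 / 95.3 × 100 = 100.5247

100.5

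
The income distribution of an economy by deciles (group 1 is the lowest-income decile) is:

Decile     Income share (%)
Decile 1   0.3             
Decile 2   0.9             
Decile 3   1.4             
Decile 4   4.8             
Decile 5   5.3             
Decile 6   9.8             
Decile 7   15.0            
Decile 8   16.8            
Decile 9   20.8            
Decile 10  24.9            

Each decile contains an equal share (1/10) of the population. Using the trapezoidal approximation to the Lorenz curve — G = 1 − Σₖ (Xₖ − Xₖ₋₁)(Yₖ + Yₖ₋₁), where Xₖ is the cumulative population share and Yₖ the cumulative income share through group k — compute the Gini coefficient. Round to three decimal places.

Cumulative income shares Yₖ: 0.0030, 0.0120, 0.0260, 0.0740, 0.1270, 0.2250, 0.3750, 0.5430, 0.7510, 1.0000
Σ (Xₖ−Xₖ₋₁)(Yₖ+Yₖ₋₁) = (1/10)(0.0030+0.0000) + (1/10)(0.0120+0.0030) + (1/10)(0.0260+0.0120) + (1/10)(0.0740+0.0260) + (1/10)(0.1270+0.0740) + (1/10)(0.2250+0.1270) + (1/10)(0.3750+0.2250) + (1/10)(0.5430+0.3750) + (1/10)(0.7510+0.5430) + (1/10)(1.0000+0.7510)
  = 0.0003 + 0.0015 + 0.0038 + 0.0100 + 0.0201 + 0.0352 + 0.0600 + 0.0918 + 0.1294 + 0.1751 = 0.5272
G = 1 − 0.5272 = 0.4728

0.473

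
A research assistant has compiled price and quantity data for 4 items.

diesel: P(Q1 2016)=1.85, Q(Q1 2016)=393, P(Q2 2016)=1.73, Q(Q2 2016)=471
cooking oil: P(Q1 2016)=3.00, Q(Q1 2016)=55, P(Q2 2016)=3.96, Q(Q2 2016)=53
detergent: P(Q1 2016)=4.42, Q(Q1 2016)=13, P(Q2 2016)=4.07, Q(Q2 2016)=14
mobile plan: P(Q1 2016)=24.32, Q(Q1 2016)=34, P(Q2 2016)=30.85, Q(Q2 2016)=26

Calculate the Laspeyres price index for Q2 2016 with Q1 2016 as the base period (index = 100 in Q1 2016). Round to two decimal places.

Laspeyres price index uses base-period quantities as weights.
ΣP(Q2 2016)·Q(Q1 2016) = 1.73×393 + 3.96×55 + 4.07×13 + 30.85×34 = 679.89 + 217.8 + 52.91 + 1048.9 = 1999.5
ΣP(Q1 2016)·Q(Q1 2016) = 1.85×393 + 3.00×55 + 4.42×13 + 24.32×34 = 727.05 + 165 + 57.46 + 826.88 = 1776.39
Index = 1999.5 / 1776.39 × 100 = 112.5597

112.56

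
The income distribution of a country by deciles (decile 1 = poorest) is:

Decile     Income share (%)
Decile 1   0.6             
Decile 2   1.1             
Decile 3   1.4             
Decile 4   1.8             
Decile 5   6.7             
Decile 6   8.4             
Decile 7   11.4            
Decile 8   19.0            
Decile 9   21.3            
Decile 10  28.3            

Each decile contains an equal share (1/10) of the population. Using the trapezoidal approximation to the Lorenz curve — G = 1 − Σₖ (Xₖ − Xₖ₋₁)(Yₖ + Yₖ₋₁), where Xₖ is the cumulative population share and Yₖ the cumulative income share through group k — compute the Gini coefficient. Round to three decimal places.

0.509

Cumulative income shares Yₖ: 0.0060, 0.0170, 0.0310, 0.0490, 0.1160, 0.2000, 0.3140, 0.5040, 0.7170, 1.0000
Σ (Xₖ−Xₖ₋₁)(Yₖ+Yₖ₋₁) = (1/10)(0.0060+0.0000) + (1/10)(0.0170+0.0060) + (1/10)(0.0310+0.0170) + (1/10)(0.0490+0.0310) + (1/10)(0.1160+0.0490) + (1/10)(0.2000+0.1160) + (1/10)(0.3140+0.2000) + (1/10)(0.5040+0.3140) + (1/10)(0.7170+0.5040) + (1/10)(1.0000+0.7170)
  = 0.0006 + 0.0023 + 0.0048 + 0.0080 + 0.0165 + 0.0316 + 0.0514 + 0.0818 + 0.1221 + 0.1717 = 0.4908
G = 1 − 0.4908 = 0.5092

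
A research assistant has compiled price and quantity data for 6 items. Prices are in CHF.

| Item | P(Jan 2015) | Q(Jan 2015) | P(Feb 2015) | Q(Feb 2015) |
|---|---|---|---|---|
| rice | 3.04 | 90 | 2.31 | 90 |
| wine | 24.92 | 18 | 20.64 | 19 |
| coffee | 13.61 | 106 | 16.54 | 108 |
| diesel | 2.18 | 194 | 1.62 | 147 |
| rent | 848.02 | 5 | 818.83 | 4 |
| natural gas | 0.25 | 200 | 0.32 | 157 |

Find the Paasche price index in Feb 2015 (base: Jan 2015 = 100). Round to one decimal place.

Paasche price index uses current-period quantities as weights.
ΣP(Feb 2015)·Q(Feb 2015) = 2.31×90 + 20.64×19 + 16.54×108 + 1.62×147 + 818.83×4 + 0.32×157 = 207.9 + 392.16 + 1786.32 + 238.14 + 3275.32 + 50.24 = 5950.08
ΣP(Jan 2015)·Q(Feb 2015) = 3.04×90 + 24.92×19 + 13.61×108 + 2.18×147 + 848.02×4 + 0.25×157 = 273.6 + 473.48 + 1469.88 + 320.46 + 3392.08 + 39.25 = 5968.75
Index = 5950.08 / 5968.75 × 100 = 99.6872

99.7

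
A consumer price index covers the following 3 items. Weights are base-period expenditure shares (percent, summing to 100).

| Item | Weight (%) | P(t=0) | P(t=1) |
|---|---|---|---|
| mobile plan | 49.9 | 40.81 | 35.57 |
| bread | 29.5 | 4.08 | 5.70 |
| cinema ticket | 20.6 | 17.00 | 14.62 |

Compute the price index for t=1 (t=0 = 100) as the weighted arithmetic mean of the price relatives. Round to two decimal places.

102.42

mobile plan: 49.9 × (35.57/40.81) = 49.9 × 0.871600 = 43.4928
bread: 29.5 × (5.70/4.08) = 29.5 × 1.397059 = 41.2132
cinema ticket: 20.6 × (14.62/17.00) = 20.6 × 0.860000 = 17.7160
Index = Σ wᵢ·(p₁ᵢ/p₀ᵢ) = 43.4928 + 41.2132 + 17.7160 = 102.4221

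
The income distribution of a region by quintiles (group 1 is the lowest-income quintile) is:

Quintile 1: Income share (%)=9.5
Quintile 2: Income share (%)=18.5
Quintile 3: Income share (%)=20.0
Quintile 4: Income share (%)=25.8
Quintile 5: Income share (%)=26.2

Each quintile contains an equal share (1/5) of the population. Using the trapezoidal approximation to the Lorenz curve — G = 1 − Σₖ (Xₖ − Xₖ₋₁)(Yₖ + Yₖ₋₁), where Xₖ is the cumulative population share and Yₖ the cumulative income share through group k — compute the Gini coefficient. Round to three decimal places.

0.163

Cumulative income shares Yₖ: 0.0950, 0.2800, 0.4800, 0.7380, 1.0000
Σ (Xₖ−Xₖ₋₁)(Yₖ+Yₖ₋₁) = (1/5)(0.0950+0.0000) + (1/5)(0.2800+0.0950) + (1/5)(0.4800+0.2800) + (1/5)(0.7380+0.4800) + (1/5)(1.0000+0.7380)
  = 0.0190 + 0.0750 + 0.1520 + 0.2436 + 0.3476 = 0.8372
G = 1 − 0.8372 = 0.1628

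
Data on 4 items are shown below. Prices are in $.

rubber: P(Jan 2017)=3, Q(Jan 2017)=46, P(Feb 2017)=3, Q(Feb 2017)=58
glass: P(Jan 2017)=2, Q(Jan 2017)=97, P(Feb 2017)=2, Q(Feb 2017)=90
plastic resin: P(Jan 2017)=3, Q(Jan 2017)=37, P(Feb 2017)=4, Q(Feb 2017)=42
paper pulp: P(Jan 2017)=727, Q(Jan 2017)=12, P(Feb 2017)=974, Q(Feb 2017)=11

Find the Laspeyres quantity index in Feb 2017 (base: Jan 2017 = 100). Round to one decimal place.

Laspeyres quantity index uses base-period prices as weights.
ΣP(Jan 2017)·Q(Feb 2017) = 3×58 + 2×90 + 3×42 + 727×11 = 174 + 180 + 126 + 7997 = 8477
ΣP(Jan 2017)·Q(Jan 2017) = 3×46 + 2×97 + 3×37 + 727×12 = 138 + 194 + 111 + 8724 = 9167
Index = 8477 / 9167 × 100 = 92.4730

92.5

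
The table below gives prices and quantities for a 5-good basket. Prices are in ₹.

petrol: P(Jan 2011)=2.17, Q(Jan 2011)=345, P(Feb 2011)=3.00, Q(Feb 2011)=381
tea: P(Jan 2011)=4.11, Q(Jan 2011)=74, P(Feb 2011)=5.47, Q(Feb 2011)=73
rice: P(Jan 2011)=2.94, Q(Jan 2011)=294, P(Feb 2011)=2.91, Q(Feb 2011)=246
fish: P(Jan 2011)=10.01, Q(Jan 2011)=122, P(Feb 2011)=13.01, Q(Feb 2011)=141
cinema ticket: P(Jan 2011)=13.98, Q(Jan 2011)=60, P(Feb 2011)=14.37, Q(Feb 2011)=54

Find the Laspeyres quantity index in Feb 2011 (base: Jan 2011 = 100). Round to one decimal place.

101.0

Laspeyres quantity index uses base-period prices as weights.
ΣP(Jan 2011)·Q(Feb 2011) = 2.17×381 + 4.11×73 + 2.94×246 + 10.01×141 + 13.98×54 = 826.77 + 300.03 + 723.24 + 1411.41 + 754.92 = 4016.37
ΣP(Jan 2011)·Q(Jan 2011) = 2.17×345 + 4.11×74 + 2.94×294 + 10.01×122 + 13.98×60 = 748.65 + 304.14 + 864.36 + 1221.22 + 838.8 = 3977.17
Index = 4016.37 / 3977.17 × 100 = 100.9856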